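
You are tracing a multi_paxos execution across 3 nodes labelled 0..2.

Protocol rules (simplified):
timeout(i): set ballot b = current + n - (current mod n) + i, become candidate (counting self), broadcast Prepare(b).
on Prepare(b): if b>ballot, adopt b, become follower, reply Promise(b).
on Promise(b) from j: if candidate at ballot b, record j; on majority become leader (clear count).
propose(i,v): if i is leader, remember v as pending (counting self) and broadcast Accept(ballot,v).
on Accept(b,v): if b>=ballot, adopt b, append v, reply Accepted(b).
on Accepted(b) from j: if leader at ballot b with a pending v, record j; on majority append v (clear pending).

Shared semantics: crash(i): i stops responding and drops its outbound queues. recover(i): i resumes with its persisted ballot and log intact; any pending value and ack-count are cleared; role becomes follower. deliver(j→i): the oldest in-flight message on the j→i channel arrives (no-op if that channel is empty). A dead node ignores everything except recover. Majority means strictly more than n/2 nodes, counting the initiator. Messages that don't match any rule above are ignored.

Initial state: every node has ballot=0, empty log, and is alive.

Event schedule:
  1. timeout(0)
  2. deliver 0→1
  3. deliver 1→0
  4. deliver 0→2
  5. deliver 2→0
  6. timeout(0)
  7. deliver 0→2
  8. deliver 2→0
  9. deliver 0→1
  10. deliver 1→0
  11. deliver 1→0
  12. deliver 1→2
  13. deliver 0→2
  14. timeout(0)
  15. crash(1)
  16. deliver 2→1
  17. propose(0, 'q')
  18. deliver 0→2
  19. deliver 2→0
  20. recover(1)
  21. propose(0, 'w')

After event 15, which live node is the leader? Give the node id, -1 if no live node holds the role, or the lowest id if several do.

-1

e1 timeout(0): 0[cand,b=3,-]
e2 deliver 0→1: 1[foll,b=3,-]
e3 deliver 1→0: 0[lead,b=3,-]
e4 deliver 0→2: 2[foll,b=3,-]
e5 deliver 2→0: ·
e6 timeout(0): 0[cand,b=6,-]
e7 deliver 0→2: 2[foll,b=6,-]
e8 deliver 2→0: 0[lead,b=6,-]
e9 deliver 0→1: 1[foll,b=6,-]
e10 deliver 1→0: ·
e11 deliver 1→0: ·
e12 deliver 1→2: ·
e13 deliver 0→2: ·
e14 timeout(0): 0[cand,b=9,-]
e15 crash(1): 1[✗foll,b=6,-]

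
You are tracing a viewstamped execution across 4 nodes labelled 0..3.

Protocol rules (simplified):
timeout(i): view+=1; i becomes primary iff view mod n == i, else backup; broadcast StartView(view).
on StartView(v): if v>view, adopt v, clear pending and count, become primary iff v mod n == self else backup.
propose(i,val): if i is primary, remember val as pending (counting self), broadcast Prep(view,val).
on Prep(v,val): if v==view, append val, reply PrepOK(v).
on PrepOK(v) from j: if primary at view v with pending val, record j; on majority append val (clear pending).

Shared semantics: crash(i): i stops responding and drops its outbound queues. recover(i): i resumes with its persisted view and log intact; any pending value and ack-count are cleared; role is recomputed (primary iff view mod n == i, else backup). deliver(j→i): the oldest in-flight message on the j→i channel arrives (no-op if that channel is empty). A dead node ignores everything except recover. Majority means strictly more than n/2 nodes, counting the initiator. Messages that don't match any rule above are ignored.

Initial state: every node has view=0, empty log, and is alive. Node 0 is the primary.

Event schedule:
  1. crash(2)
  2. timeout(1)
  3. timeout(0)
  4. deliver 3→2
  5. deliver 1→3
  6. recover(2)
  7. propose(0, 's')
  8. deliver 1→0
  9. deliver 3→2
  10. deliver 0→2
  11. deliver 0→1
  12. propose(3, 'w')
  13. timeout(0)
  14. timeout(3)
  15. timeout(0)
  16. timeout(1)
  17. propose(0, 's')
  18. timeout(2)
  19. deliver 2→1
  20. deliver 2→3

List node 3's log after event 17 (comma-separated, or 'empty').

empty

e1 crash(2): 2[✗back,v=0,-]
e2 timeout(1): 1[prim,v=1,-]
e3 timeout(0): 0[back,v=1,-]
e4 deliver 3→2: ·
e5 deliver 1→3: 3[back,v=1,-]
e6 recover(2): 2[back,v=0,-]
e7 propose(0,'s'): ·
e8 deliver 1→0: ·
e9 deliver 3→2: ·
e10 deliver 0→2: 2[back,v=1,-]
e11 deliver 0→1: ·
e12 propose(3,'w'): ·
e13 timeout(0): 0[back,v=2,-]
e14 timeout(3): 3[back,v=2,-]
e15 timeout(0): 0[back,v=3,-]
e16 timeout(1): 1[back,v=2,-]
e17 propose(0,'s'): ·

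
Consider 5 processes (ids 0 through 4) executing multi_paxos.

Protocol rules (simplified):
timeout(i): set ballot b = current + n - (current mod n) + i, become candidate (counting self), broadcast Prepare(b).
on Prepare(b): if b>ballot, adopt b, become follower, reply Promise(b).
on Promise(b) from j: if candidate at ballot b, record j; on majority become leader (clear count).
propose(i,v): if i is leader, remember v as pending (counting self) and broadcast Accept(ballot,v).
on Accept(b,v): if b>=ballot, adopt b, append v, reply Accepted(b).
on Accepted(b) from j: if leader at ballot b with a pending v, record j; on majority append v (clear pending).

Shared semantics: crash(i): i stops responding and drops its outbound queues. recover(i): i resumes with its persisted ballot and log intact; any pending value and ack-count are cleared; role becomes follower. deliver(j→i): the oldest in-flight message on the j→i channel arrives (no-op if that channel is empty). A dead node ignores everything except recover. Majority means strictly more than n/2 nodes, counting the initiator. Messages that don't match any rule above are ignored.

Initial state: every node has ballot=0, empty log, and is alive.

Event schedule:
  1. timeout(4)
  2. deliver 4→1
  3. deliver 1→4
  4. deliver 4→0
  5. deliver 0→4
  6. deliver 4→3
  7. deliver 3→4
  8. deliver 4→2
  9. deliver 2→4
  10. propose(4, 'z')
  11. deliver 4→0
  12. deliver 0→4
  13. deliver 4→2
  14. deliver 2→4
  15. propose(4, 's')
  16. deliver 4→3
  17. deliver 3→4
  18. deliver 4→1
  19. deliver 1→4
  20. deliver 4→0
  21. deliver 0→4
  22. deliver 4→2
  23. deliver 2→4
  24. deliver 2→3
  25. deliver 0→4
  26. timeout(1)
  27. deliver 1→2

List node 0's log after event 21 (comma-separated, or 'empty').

z,s

e1 timeout(4): 4[cand,b=9,-]
e2 deliver 4→1: 1[foll,b=9,-]
e3 deliver 1→4: ·
e4 deliver 4→0: 0[foll,b=9,-]
e5 deliver 0→4: 4[lead,b=9,-]
e6 deliver 4→3: 3[foll,b=9,-]
e7 deliver 3→4: ·
e8 deliver 4→2: 2[foll,b=9,-]
e9 deliver 2→4: ·
e10 propose(4,'z'): ·
e11 deliver 4→0: 0[foll,b=9,z]
e12 deliver 0→4: ·
e13 deliver 4→2: 2[foll,b=9,z]
e14 deliver 2→4: 4[lead,b=9,z]
e15 propose(4,'s'): ·
e16 deliver 4→3: 3[foll,b=9,z]
e17 deliver 3→4: ·
e18 deliver 4→1: 1[foll,b=9,z]
e19 deliver 1→4: 4[lead,b=9,z,s]
e20 deliver 4→0: 0[foll,b=9,z,s]
e21 deliver 0→4: ·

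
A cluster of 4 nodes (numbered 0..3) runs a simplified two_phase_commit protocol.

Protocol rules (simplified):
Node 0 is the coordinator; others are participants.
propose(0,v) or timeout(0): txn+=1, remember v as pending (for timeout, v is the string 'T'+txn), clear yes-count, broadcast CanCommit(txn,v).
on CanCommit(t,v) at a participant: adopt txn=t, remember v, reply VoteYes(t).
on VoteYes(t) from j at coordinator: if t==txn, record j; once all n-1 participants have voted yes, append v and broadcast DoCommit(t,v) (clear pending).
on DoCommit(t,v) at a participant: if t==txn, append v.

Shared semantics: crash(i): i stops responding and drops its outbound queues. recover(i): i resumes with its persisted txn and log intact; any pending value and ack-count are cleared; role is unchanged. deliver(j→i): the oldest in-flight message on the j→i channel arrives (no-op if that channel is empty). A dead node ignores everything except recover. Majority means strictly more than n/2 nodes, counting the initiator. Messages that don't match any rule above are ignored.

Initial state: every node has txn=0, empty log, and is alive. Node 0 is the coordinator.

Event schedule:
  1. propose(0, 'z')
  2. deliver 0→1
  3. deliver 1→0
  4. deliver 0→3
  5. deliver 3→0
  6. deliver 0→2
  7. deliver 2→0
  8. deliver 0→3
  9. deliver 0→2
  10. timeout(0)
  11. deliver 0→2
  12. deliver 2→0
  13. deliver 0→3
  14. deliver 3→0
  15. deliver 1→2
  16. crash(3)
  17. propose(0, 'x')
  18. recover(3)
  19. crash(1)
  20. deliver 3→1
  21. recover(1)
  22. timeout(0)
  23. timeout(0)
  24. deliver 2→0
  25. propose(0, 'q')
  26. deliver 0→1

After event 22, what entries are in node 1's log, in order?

step 1 propose(0,'z'): 0={coor,t=1,log=-}
step 2 deliver 0→1: 1={part,t=1,log=-}
step 3 deliver 1→0: —
step 4 deliver 0→3: 3={part,t=1,log=-}
step 5 deliver 3→0: —
step 6 deliver 0→2: 2={part,t=1,log=-}
step 7 deliver 2→0: 0={coor,t=1,log=z}
step 8 deliver 0→3: 3={part,t=1,log=z}
step 9 deliver 0→2: 2={part,t=1,log=z}
step 10 timeout(0): 0={coor,t=2,log=z}
step 11 deliver 0→2: 2={part,t=2,log=z}
step 12 deliver 2→0: —
step 13 deliver 0→3: 3={part,t=2,log=z}
step 14 deliver 3→0: —
step 15 deliver 1→2: —
step 16 crash(3): 3={✗part,t=2,log=z}
step 17 propose(0,'x'): 0={coor,t=3,log=z}
step 18 recover(3): 3={part,t=2,log=z}
step 19 crash(1): 1={✗part,t=1,log=-}
step 20 deliver 3→1: —
step 21 recover(1): 1={part,t=1,log=-}
step 22 timeout(0): 0={coor,t=4,log=z}

empty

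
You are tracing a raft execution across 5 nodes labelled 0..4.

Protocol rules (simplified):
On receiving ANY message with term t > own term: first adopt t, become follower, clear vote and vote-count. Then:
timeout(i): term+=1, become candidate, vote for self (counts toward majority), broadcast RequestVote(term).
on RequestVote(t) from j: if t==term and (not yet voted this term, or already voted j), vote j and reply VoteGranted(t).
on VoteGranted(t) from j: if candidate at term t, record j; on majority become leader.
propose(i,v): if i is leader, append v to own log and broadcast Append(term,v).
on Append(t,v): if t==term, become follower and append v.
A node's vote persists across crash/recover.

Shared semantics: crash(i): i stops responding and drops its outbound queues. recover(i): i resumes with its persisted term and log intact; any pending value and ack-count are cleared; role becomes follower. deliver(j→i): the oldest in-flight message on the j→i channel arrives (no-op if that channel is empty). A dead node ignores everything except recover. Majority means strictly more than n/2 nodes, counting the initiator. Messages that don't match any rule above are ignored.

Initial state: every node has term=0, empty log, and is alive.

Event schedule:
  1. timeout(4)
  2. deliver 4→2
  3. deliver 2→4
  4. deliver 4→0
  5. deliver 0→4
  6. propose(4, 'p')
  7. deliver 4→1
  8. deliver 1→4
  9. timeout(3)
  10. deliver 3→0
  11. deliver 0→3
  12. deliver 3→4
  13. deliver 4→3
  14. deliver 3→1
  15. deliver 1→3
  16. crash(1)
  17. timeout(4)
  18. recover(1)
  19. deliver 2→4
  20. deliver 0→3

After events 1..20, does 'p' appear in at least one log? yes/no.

yes

after 1 — timeout(4): n4:cand/t1/[-]
after 2 — deliver 4→2: n2:foll/t1/[-]
after 3 — deliver 2→4: ·
after 4 — deliver 4→0: n0:foll/t1/[-]
after 5 — deliver 0→4: n4:lead/t1/[-]
after 6 — propose(4,'p'): n4:lead/t1/[p]
after 7 — deliver 4→1: n1:foll/t1/[-]
after 8 — deliver 1→4: ·
after 9 — timeout(3): n3:cand/t1/[-]
after 10 — deliver 3→0: ·
after 11 — deliver 0→3: ·
after 12 — deliver 3→4: ·
after 13 — deliver 4→3: ·
after 14 — deliver 3→1: ·
after 15 — deliver 1→3: ·
after 16 — crash(1): n1:✗foll/t1/[-]
after 17 — timeout(4): n4:cand/t2/[p]
after 18 — recover(1): n1:foll/t1/[-]
after 19 — deliver 2→4: ·
after 20 — deliver 0→3: ·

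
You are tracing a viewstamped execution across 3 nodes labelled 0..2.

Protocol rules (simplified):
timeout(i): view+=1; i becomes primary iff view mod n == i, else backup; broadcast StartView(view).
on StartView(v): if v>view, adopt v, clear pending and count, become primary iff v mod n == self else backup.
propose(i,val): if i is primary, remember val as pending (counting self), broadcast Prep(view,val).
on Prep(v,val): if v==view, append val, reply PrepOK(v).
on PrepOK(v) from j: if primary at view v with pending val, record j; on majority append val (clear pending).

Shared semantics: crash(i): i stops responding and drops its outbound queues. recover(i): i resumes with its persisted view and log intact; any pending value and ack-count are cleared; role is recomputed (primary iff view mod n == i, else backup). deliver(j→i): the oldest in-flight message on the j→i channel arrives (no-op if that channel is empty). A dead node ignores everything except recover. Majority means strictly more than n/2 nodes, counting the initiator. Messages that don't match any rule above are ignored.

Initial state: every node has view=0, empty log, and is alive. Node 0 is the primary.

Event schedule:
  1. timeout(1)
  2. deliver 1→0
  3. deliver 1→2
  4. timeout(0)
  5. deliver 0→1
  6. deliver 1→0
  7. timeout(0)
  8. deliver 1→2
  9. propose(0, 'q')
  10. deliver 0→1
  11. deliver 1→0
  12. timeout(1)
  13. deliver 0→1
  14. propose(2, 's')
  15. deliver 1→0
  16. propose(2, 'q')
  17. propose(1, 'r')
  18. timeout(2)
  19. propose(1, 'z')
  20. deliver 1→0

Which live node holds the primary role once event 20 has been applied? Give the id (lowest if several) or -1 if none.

1. timeout(1):  <1:prim v1 ->
2. deliver 1→0:  <0:back v1 ->
3. deliver 1→2:  <2:back v1 ->
4. timeout(0):  <0:back v2 ->
5. deliver 0→1:  <1:back v2 ->
6. deliver 1→0:  nop
7. timeout(0):  <0:prim v3 ->
8. deliver 1→2:  nop
9. propose(0,'q'):  nop
10. deliver 0→1:  <1:back v3 ->
11. deliver 1→0:  nop
12. timeout(1):  <1:prim v4 ->
13. deliver 0→1:  nop
14. propose(2,'s'):  nop
15. deliver 1→0:  <0:back v4 ->
16. propose(2,'q'):  nop
17. propose(1,'r'):  nop
18. timeout(2):  <2:prim v2 ->
19. propose(1,'z'):  nop
20. deliver 1→0:  <0:back v4 r>

1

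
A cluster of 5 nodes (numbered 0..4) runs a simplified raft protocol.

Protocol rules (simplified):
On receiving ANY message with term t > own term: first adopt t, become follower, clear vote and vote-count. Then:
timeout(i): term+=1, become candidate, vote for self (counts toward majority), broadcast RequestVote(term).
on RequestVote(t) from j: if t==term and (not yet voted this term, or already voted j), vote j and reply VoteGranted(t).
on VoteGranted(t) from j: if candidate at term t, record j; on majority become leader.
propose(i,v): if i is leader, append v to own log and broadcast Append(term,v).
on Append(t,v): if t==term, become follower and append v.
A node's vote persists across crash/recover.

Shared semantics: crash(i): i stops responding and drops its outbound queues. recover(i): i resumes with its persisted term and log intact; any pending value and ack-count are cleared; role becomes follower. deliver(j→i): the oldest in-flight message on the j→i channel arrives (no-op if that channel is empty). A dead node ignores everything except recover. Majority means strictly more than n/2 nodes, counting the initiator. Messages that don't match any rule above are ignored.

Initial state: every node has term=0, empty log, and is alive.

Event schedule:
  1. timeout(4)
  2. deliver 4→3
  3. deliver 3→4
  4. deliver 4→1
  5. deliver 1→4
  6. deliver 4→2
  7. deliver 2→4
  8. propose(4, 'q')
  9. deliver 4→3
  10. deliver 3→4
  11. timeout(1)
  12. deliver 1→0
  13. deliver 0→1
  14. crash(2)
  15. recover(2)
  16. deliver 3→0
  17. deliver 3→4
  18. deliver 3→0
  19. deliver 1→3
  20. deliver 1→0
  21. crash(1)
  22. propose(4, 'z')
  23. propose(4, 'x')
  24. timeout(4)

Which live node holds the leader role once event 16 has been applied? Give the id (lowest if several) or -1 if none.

4

step 1 timeout(4): 4={cand,t=1,log=-}
step 2 deliver 4→3: 3={foll,t=1,log=-}
step 3 deliver 3→4: —
step 4 deliver 4→1: 1={foll,t=1,log=-}
step 5 deliver 1→4: 4={lead,t=1,log=-}
step 6 deliver 4→2: 2={foll,t=1,log=-}
step 7 deliver 2→4: —
step 8 propose(4,'q'): 4={lead,t=1,log=q}
step 9 deliver 4→3: 3={foll,t=1,log=q}
step 10 deliver 3→4: —
step 11 timeout(1): 1={cand,t=2,log=-}
step 12 deliver 1→0: 0={foll,t=2,log=-}
step 13 deliver 0→1: —
step 14 crash(2): 2={✗foll,t=1,log=-}
step 15 recover(2): 2={foll,t=1,log=-}
step 16 deliver 3→0: —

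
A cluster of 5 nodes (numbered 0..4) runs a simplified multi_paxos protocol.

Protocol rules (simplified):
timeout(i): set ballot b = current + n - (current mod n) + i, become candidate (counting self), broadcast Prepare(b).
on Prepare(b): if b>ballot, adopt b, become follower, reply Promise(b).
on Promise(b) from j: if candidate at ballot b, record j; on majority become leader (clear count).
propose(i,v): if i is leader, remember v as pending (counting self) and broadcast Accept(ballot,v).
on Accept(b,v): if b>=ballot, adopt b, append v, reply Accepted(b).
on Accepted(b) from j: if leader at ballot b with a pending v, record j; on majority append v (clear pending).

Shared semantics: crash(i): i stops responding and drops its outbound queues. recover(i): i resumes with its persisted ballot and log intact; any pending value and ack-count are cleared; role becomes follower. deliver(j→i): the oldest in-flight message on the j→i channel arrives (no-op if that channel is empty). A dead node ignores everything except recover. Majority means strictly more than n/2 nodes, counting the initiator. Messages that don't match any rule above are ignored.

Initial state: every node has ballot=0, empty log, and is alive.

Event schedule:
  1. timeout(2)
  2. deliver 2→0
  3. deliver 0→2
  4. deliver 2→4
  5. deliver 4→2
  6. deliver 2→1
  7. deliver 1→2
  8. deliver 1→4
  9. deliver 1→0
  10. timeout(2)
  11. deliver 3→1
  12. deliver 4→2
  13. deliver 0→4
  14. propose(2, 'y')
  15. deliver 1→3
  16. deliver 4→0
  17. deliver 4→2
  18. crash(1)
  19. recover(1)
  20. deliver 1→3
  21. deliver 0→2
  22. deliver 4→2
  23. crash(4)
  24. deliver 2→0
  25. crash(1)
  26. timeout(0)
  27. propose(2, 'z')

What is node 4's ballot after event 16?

7

[1] timeout(2) → N2(cand b7 [-])
[2] deliver 2→0 → N0(foll b7 [-])
[3] deliver 0→2 → ∅
[4] deliver 2→4 → N4(foll b7 [-])
[5] deliver 4→2 → N2(lead b7 [-])
[6] deliver 2→1 → N1(foll b7 [-])
[7] deliver 1→2 → ∅
[8] deliver 1→4 → ∅
[9] deliver 1→0 → ∅
[10] timeout(2) → N2(cand b12 [-])
[11] deliver 3→1 → ∅
[12] deliver 4→2 → ∅
[13] deliver 0→4 → ∅
[14] propose(2,'y') → ∅
[15] deliver 1→3 → ∅
[16] deliver 4→0 → ∅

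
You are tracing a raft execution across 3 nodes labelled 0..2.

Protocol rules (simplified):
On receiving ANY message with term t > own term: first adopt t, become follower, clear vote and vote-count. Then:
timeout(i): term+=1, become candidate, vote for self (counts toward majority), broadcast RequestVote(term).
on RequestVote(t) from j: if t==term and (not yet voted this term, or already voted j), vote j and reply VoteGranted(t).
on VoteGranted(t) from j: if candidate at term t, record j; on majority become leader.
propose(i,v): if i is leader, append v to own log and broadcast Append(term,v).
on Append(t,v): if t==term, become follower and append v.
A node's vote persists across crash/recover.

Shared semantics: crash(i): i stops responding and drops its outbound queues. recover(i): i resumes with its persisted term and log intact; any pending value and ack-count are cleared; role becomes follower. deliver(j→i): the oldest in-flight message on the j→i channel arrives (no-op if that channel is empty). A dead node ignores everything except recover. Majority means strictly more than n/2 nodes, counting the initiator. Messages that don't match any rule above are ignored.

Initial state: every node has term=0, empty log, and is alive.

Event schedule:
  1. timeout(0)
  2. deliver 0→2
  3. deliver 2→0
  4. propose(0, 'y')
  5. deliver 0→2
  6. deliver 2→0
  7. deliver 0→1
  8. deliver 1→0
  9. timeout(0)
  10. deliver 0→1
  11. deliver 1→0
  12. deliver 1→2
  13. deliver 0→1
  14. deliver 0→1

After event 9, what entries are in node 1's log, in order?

empty

after 1 — timeout(0): n0:cand/t1/[-]
after 2 — deliver 0→2: n2:foll/t1/[-]
after 3 — deliver 2→0: n0:lead/t1/[-]
after 4 — propose(0,'y'): n0:lead/t1/[y]
after 5 — deliver 0→2: n2:foll/t1/[y]
after 6 — deliver 2→0: ·
after 7 — deliver 0→1: n1:foll/t1/[-]
after 8 — deliver 1→0: ·
after 9 — timeout(0): n0:cand/t2/[y]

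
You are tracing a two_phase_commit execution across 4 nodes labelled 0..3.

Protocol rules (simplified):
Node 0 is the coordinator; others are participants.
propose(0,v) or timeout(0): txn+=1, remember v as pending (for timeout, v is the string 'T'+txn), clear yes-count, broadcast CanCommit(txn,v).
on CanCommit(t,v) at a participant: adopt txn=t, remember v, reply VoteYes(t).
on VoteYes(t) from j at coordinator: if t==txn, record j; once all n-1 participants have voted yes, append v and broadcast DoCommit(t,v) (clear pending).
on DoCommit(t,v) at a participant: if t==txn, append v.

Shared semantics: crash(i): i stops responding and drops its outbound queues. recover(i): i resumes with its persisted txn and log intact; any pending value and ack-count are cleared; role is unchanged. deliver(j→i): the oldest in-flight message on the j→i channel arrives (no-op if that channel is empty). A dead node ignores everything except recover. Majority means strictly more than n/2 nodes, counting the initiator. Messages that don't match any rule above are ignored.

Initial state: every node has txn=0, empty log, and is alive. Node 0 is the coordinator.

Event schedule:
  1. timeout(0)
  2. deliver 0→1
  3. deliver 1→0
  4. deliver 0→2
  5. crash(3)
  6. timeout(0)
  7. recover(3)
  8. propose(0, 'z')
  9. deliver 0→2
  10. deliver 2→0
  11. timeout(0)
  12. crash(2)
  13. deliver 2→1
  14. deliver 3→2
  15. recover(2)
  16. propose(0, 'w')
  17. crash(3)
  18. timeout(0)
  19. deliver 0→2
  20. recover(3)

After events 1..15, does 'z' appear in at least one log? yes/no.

no

[1] timeout(0) → N0(coor t1 [-])
[2] deliver 0→1 → N1(part t1 [-])
[3] deliver 1→0 → ∅
[4] deliver 0→2 → N2(part t1 [-])
[5] crash(3) → N3(✗part t0 [-])
[6] timeout(0) → N0(coor t2 [-])
[7] recover(3) → N3(part t0 [-])
[8] propose(0,'z') → N0(coor t3 [-])
[9] deliver 0→2 → N2(part t2 [-])
[10] deliver 2→0 → ∅
[11] timeout(0) → N0(coor t4 [-])
[12] crash(2) → N2(✗part t2 [-])
[13] deliver 2→1 → ∅
[14] deliver 3→2 → ∅
[15] recover(2) → N2(part t2 [-])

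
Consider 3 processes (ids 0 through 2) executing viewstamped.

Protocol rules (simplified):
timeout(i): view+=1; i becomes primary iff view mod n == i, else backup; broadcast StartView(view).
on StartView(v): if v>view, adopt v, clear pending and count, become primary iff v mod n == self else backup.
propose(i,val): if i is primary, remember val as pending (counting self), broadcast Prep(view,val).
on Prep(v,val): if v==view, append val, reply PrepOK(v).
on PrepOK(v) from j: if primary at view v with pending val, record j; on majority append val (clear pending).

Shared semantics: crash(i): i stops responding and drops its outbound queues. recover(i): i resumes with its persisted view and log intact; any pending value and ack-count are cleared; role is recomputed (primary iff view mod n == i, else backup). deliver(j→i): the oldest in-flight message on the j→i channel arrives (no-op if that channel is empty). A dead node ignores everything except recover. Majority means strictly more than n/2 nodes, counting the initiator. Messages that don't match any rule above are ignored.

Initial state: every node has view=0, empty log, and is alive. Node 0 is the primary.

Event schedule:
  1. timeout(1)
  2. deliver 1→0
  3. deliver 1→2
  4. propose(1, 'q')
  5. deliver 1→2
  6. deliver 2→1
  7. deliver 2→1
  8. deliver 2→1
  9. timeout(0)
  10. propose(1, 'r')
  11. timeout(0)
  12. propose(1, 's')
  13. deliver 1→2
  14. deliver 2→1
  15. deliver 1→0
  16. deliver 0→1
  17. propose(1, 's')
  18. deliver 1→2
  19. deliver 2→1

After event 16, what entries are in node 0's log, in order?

1. timeout(1):  <1:prim v1 ->
2. deliver 1→0:  <0:back v1 ->
3. deliver 1→2:  <2:back v1 ->
4. propose(1,'q'):  nop
5. deliver 1→2:  <2:back v1 q>
6. deliver 2→1:  <1:prim v1 q>
7. deliver 2→1:  nop
8. deliver 2→1:  nop
9. timeout(0):  <0:back v2 ->
10. propose(1,'r'):  nop
11. timeout(0):  <0:prim v3 ->
12. propose(1,'s'):  nop
13. deliver 1→2:  <2:back v1 q,r>
14. deliver 2→1:  <1:prim v1 q,s>
15. deliver 1→0:  nop
16. deliver 0→1:  <1:back v2 q,s>

empty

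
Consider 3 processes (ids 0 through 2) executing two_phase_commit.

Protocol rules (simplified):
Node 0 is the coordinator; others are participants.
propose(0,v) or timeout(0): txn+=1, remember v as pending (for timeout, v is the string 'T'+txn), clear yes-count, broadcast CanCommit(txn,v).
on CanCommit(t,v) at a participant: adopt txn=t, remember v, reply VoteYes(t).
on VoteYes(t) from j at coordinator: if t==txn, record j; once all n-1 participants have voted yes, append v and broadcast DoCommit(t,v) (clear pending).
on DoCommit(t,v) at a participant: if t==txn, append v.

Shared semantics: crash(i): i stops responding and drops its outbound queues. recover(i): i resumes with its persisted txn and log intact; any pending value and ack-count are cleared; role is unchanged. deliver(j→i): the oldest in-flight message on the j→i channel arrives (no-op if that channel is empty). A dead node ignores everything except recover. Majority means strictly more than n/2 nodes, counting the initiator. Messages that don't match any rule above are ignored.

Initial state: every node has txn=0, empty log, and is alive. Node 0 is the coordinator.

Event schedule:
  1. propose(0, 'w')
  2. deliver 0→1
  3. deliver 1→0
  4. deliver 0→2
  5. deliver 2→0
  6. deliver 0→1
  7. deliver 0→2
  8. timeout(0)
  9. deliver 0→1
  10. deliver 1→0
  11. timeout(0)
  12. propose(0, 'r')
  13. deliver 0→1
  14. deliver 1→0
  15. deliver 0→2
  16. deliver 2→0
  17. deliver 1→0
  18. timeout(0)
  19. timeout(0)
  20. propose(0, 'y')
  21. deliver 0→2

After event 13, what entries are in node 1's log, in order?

step 1 propose(0,'w'): 0={coor,t=1,log=-}
step 2 deliver 0→1: 1={part,t=1,log=-}
step 3 deliver 1→0: —
step 4 deliver 0→2: 2={part,t=1,log=-}
step 5 deliver 2→0: 0={coor,t=1,log=w}
step 6 deliver 0→1: 1={part,t=1,log=w}
step 7 deliver 0→2: 2={part,t=1,log=w}
step 8 timeout(0): 0={coor,t=2,log=w}
step 9 deliver 0→1: 1={part,t=2,log=w}
step 10 deliver 1→0: —
step 11 timeout(0): 0={coor,t=3,log=w}
step 12 propose(0,'r'): 0={coor,t=4,log=w}
step 13 deliver 0→1: 1={part,t=3,log=w}

w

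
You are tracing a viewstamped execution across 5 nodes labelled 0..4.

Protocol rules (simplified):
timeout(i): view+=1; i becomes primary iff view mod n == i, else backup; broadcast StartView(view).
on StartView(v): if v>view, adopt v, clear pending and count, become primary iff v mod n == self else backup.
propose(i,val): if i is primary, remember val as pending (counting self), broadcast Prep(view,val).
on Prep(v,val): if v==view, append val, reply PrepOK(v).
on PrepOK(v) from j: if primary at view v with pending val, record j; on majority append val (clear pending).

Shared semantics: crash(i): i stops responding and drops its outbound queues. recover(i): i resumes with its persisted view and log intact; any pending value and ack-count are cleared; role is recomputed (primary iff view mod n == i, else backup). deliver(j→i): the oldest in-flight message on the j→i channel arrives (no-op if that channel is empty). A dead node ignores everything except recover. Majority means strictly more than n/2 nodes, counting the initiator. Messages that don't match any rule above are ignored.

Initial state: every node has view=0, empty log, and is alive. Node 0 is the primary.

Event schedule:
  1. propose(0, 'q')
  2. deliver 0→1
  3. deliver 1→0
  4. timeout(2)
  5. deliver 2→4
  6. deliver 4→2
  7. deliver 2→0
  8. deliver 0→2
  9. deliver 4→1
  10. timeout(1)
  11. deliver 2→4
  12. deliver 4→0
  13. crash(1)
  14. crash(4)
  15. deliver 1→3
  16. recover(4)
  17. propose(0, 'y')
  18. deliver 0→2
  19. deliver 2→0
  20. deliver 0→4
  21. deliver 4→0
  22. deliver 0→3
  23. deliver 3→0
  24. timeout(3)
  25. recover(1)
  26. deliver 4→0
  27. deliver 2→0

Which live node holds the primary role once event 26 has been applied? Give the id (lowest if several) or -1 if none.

1

after 1 — propose(0,'q'): ·
after 2 — deliver 0→1: n1:back/v0/[q]
after 3 — deliver 1→0: ·
after 4 — timeout(2): n2:back/v1/[-]
after 5 — deliver 2→4: n4:back/v1/[-]
after 6 — deliver 4→2: ·
after 7 — deliver 2→0: n0:back/v1/[-]
after 8 — deliver 0→2: ·
after 9 — deliver 4→1: ·
after 10 — timeout(1): n1:prim/v1/[q]
after 11 — deliver 2→4: ·
after 12 — deliver 4→0: ·
after 13 — crash(1): n1:✗prim/v1/[q]
after 14 — crash(4): n4:✗back/v1/[-]
after 15 — deliver 1→3: ·
after 16 — recover(4): n4:back/v1/[-]
after 17 — propose(0,'y'): ·
after 18 — deliver 0→2: ·
after 19 — deliver 2→0: ·
after 20 — deliver 0→4: ·
after 21 — deliver 4→0: ·
after 22 — deliver 0→3: n3:back/v0/[q]
after 23 — deliver 3→0: ·
after 24 — timeout(3): n3:back/v1/[q]
after 25 — recover(1): n1:prim/v1/[q]
after 26 — deliver 4→0: ·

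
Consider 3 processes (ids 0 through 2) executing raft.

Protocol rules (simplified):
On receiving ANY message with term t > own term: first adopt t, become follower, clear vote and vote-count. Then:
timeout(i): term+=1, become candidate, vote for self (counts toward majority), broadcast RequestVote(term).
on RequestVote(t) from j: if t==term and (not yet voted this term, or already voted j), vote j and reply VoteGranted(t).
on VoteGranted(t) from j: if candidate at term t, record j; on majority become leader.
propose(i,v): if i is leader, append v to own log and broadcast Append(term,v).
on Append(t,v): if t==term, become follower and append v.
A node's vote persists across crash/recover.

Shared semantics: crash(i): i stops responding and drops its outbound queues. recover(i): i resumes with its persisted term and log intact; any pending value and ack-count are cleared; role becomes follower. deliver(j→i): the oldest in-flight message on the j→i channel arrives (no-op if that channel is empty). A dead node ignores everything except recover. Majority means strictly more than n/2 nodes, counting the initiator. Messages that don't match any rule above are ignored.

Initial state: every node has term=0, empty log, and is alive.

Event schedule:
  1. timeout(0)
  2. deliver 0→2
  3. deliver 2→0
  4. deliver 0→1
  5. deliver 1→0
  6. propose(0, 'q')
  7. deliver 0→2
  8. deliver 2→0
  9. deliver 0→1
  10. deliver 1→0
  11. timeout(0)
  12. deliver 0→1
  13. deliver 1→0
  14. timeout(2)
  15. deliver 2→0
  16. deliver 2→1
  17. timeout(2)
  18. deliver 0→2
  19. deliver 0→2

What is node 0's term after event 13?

2

1. timeout(0):  <0:cand t1 ->
2. deliver 0→2:  <2:foll t1 ->
3. deliver 2→0:  <0:lead t1 ->
4. deliver 0→1:  <1:foll t1 ->
5. deliver 1→0:  nop
6. propose(0,'q'):  <0:lead t1 q>
7. deliver 0→2:  <2:foll t1 q>
8. deliver 2→0:  nop
9. deliver 0→1:  <1:foll t1 q>
10. deliver 1→0:  nop
11. timeout(0):  <0:cand t2 q>
12. deliver 0→1:  <1:foll t2 q>
13. deliver 1→0:  <0:lead t2 q>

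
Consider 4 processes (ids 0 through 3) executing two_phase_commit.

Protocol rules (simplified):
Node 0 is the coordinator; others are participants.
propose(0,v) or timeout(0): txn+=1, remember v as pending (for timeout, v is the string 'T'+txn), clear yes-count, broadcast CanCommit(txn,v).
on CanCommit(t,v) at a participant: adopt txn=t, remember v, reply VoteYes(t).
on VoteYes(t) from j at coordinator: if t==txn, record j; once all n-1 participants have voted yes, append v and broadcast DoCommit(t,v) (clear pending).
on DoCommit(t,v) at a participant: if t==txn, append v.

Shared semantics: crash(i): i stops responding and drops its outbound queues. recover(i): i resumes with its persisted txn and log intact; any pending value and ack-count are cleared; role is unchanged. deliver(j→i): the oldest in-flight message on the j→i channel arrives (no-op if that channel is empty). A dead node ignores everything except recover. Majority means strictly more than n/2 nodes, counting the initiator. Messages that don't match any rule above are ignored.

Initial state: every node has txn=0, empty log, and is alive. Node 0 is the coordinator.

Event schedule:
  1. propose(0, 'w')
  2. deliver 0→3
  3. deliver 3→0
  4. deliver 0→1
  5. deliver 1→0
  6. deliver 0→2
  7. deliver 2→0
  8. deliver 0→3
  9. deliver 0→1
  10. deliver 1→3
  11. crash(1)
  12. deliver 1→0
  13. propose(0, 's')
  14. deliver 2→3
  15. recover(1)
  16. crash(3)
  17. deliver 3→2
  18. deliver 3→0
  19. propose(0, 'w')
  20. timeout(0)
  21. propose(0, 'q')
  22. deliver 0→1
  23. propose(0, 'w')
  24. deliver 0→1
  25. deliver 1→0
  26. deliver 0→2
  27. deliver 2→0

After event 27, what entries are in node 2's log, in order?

w

[1] propose(0,'w') → N0(coor t1 [-])
[2] deliver 0→3 → N3(part t1 [-])
[3] deliver 3→0 → ∅
[4] deliver 0→1 → N1(part t1 [-])
[5] deliver 1→0 → ∅
[6] deliver 0→2 → N2(part t1 [-])
[7] deliver 2→0 → N0(coor t1 [w])
[8] deliver 0→3 → N3(part t1 [w])
[9] deliver 0→1 → N1(part t1 [w])
[10] deliver 1→3 → ∅
[11] crash(1) → N1(✗part t1 [w])
[12] deliver 1→0 → ∅
[13] propose(0,'s') → N0(coor t2 [w])
[14] deliver 2→3 → ∅
[15] recover(1) → N1(part t1 [w])
[16] crash(3) → N3(✗part t1 [w])
[17] deliver 3→2 → ∅
[18] deliver 3→0 → ∅
[19] propose(0,'w') → N0(coor t3 [w])
[20] timeout(0) → N0(coor t4 [w])
[21] propose(0,'q') → N0(coor t5 [w])
[22] deliver 0→1 → N1(part t2 [w])
[23] propose(0,'w') → N0(coor t6 [w])
[24] deliver 0→1 → N1(part t3 [w])
[25] deliver 1→0 → ∅
[26] deliver 0→2 → N2(part t1 [w])
[27] deliver 2→0 → ∅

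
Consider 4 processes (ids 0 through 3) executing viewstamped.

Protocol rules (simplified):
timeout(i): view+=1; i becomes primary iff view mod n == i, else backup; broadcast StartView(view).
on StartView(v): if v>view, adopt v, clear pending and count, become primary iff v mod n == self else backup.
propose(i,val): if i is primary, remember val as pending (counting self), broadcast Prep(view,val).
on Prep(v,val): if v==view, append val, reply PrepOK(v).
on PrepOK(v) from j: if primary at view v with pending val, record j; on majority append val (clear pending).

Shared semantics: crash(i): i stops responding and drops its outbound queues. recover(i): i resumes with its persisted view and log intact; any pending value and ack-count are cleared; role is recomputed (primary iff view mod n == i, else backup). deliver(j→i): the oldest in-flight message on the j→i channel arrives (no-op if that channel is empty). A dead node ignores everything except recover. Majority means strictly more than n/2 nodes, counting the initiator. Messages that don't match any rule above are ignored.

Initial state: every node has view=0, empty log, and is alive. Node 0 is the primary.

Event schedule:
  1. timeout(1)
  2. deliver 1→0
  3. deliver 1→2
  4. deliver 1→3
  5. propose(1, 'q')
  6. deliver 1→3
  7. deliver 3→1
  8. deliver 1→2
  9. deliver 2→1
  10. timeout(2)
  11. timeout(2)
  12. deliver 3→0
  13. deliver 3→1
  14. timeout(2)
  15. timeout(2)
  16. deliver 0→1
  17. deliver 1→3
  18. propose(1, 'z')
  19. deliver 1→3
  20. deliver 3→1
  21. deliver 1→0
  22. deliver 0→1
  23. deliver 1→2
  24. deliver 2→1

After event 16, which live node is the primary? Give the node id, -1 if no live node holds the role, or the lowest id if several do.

[1] timeout(1) → N1(prim v1 [-])
[2] deliver 1→0 → N0(back v1 [-])
[3] deliver 1→2 → N2(back v1 [-])
[4] deliver 1→3 → N3(back v1 [-])
[5] propose(1,'q') → ∅
[6] deliver 1→3 → N3(back v1 [q])
[7] deliver 3→1 → ∅
[8] deliver 1→2 → N2(back v1 [q])
[9] deliver 2→1 → N1(prim v1 [q])
[10] timeout(2) → N2(prim v2 [q])
[11] timeout(2) → N2(back v3 [q])
[12] deliver 3→0 → ∅
[13] deliver 3→1 → ∅
[14] timeout(2) → N2(back v4 [q])
[15] timeout(2) → N2(back v5 [q])
[16] deliver 0→1 → ∅

1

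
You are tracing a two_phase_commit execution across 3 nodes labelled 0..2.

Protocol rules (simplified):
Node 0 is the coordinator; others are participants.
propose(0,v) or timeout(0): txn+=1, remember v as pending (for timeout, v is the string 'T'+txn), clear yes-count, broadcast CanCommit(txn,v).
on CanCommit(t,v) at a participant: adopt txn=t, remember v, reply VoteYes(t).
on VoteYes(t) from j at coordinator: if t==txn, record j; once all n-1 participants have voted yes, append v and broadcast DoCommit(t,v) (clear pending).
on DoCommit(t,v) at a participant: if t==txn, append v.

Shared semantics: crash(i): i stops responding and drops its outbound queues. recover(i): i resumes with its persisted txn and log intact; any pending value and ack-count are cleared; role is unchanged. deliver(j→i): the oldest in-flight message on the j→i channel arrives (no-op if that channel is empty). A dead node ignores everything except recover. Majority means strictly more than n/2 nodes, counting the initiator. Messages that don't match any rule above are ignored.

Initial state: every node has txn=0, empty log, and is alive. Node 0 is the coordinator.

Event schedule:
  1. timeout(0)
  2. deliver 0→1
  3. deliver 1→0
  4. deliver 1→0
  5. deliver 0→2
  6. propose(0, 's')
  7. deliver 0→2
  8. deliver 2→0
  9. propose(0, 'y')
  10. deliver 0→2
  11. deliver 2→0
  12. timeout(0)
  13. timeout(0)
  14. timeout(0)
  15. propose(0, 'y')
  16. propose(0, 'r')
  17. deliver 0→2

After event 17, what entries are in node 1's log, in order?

after 1 — timeout(0): n0:coor/t1/[-]
after 2 — deliver 0→1: n1:part/t1/[-]
after 3 — deliver 1→0: ·
after 4 — deliver 1→0: ·
after 5 — deliver 0→2: n2:part/t1/[-]
after 6 — propose(0,'s'): n0:coor/t2/[-]
after 7 — deliver 0→2: n2:part/t2/[-]
after 8 — deliver 2→0: ·
after 9 — propose(0,'y'): n0:coor/t3/[-]
after 10 — deliver 0→2: n2:part/t3/[-]
after 11 — deliver 2→0: ·
after 12 — timeout(0): n0:coor/t4/[-]
after 13 — timeout(0): n0:coor/t5/[-]
after 14 — timeout(0): n0:coor/t6/[-]
after 15 — propose(0,'y'): n0:coor/t7/[-]
after 16 — propose(0,'r'): n0:coor/t8/[-]
after 17 — deliver 0→2: n2:part/t4/[-]

empty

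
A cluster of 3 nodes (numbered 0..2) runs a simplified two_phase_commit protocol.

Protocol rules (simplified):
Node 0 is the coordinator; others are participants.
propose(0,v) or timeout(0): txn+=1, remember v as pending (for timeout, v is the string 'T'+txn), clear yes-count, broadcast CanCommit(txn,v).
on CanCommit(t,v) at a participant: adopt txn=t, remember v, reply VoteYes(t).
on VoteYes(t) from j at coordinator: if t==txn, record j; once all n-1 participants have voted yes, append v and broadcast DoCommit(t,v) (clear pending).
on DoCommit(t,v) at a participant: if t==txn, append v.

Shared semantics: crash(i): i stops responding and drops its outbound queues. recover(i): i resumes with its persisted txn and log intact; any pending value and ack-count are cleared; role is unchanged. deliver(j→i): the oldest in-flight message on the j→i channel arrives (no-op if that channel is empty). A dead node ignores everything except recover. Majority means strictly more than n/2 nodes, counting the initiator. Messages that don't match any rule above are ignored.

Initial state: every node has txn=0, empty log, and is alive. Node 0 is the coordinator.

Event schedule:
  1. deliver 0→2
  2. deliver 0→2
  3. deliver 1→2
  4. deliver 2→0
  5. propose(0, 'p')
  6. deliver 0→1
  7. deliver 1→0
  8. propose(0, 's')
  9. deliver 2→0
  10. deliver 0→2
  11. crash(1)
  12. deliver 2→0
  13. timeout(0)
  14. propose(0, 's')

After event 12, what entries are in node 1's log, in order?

e1 deliver 0→2: ·
e2 deliver 0→2: ·
e3 deliver 1→2: ·
e4 deliver 2→0: ·
e5 propose(0,'p'): 0[coor,t=1,-]
e6 deliver 0→1: 1[part,t=1,-]
e7 deliver 1→0: ·
e8 propose(0,'s'): 0[coor,t=2,-]
e9 deliver 2→0: ·
e10 deliver 0→2: 2[part,t=1,-]
e11 crash(1): 1[✗part,t=1,-]
e12 deliver 2→0: ·

empty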